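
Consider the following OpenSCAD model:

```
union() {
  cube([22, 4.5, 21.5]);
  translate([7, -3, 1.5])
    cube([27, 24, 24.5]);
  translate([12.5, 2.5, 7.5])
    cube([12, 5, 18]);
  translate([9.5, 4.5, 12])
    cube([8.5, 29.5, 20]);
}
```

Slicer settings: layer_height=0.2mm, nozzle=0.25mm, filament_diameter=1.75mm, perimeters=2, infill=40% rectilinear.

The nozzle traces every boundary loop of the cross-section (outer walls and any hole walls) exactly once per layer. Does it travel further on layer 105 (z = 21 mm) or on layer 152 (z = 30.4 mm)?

Layer 105 (z = 21): the cube is present — its section is the full 22×4.5 rectangle (perimeter 53.00 mm); the cube at (7, -3) is present — its section is the full 27×24 rectangle (perimeter 102.00 mm); the cube at (12.5, 2.5) (footprint 12×5) is included at this height (perimeter 34.00 mm); the 8.5×29.5 cube at (9.5, 4.5) contributes its full rectangle (perimeter 76.00 mm); Merging all regions: the regions partially overlap (shared area 267.75 mm²), so the edge portions inside another operand are dropped and the merged outline is re-measured after clipping — boundary = 142.00 mm. So its perimeter = 142.00 mm. Layer 152 (z = 30.4): the cube does not reach this height (z outside [0, 21.5]); the cube at (7, -3) does not reach this height (z outside [1.5, 26]); the cube at (12.5, 2.5) is absent (z outside [7.5, 25.5]); the cube at (9.5, 4.5) (footprint 8.5×29.5) is included at this height (perimeter 76.00 mm); Taking the union: only the 8.5×29.5 cube at (9.5, 4.5) is present, so the union is just that shape — boundary = 76.00 mm. So its perimeter = 76.00 mm. Layer 105 is larger (142.00 vs 76.00 mm).

layer 105 (z = 21 mm)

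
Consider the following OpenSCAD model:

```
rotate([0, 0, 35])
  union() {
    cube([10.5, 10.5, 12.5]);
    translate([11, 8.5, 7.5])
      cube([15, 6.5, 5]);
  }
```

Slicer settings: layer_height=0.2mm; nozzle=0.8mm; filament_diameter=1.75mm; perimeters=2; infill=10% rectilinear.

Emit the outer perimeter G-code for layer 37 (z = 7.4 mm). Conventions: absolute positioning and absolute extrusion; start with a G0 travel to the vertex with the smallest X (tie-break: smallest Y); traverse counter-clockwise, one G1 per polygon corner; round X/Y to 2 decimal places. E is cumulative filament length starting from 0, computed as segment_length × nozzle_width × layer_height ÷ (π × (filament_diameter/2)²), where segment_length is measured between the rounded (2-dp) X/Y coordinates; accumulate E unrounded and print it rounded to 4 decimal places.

G0 X-6.02 Y8.60 Z7.40
G1 X0.00 Y0.00 E0.6983
G1 X8.60 Y6.02 E1.3966
G1 X2.58 Y14.62 E2.0949
G1 X-6.02 Y8.60 E2.7932

At z = 7.4 mm: the cube is present — its section is the full 10.5×10.5 rectangle; the cube at (11, 8.5) is not intersected at this z (z outside [7.5, 12.5]); Taking the union: only the 10.5×10.5 cube is present, so the union is just that shape — 1 connected region; (whole slice rotated 35° about Z — lengths, areas and connectivity unchanged). The outline is a single polygon with 4 vertices. Extrusion per mm of travel: 0.8 × 0.2 / (π × 0.875²) = 0.066520. Accumulating E over each segment gives final E = 2.7932.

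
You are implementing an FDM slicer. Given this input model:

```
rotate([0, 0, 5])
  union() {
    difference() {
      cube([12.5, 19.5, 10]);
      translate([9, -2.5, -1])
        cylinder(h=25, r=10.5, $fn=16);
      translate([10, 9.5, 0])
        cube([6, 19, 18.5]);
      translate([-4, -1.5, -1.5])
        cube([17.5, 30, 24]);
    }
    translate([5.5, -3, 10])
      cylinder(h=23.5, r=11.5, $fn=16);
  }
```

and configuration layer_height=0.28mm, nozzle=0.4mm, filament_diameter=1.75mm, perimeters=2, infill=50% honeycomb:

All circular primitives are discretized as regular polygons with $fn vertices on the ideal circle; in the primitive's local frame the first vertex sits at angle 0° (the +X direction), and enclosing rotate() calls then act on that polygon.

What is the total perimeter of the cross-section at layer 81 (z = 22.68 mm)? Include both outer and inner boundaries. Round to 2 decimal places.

At z = 22.68 mm: the cube does not reach this height (z outside [0, 10]); the r=10.5 cylinder at (9, -2.5) gives a regular 16-gon of circumradius 10.5 (constant along its height) (perimeter = 2·16·10.500·sin(180°/16) = 65.55 mm); the cube at (10, 9.5) is absent (z outside [0, 18.5]); the cube at (-4, -1.5) is not intersected at this z (z outside [-1.5, 22.5]); Taking the first minus the rest: the first operand is absent here, so nothing remains; the cylinder at (5.5, -3): section is a regular 16-gon, circumradius r=11.5 (perimeter = 2·16·11.500·sin(180°/16) = 71.79 mm); Combining (union): only the r=11.5 cylinder at (5.5, -3) is present, so the union is just that shape — boundary = 71.79 mm; (whole slice rotated 5° about Z — lengths, areas and connectivity unchanged). Overall, the cross-section is a single solid region. Total boundary length (outer) = 71.79 mm.

71.79 mm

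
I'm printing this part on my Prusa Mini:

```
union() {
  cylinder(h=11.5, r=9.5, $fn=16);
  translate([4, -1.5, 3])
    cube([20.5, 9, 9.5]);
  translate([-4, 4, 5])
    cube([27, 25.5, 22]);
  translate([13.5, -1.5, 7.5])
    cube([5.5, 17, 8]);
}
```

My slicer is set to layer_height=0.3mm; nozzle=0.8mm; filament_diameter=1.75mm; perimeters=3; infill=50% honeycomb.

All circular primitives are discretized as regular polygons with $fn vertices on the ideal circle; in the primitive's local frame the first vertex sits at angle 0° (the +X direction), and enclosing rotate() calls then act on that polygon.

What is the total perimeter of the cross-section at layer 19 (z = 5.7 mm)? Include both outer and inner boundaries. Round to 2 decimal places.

At z = 5.7 mm: the cylinder: section is a regular 16-gon, circumradius r=9.5 (perimeter = 2·16·9.500·sin(180°/16) = 59.31 mm); the cube at (4, -1.5) (footprint 20.5×9) is included at this height (perimeter 59.00 mm); the cube at (-4, 4) (footprint 27×25.5) is included at this height (perimeter 105.00 mm); the cube at (13.5, -1.5) does not reach this height (z outside [7.5, 15.5]); Taking the union: the regions partially overlap (shared area 147.98 mm²), so the edge portions inside another operand are dropped and the merged outline is re-measured after clipping — boundary = 134.57 mm. Overall, the cross-section is a single solid region. Total boundary length (outer) = 134.57 mm.

134.57 mm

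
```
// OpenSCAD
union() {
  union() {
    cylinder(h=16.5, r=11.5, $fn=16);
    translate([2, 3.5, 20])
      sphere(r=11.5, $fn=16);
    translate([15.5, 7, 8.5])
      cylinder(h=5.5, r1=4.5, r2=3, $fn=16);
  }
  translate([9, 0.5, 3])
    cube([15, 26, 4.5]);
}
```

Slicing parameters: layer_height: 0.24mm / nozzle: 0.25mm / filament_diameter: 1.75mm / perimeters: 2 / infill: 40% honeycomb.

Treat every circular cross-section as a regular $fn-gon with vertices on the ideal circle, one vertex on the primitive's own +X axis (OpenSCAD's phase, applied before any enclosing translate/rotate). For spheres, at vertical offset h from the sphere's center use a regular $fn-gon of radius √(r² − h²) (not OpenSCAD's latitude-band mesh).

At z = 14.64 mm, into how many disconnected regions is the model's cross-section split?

At z = 14.64 mm: the r=11.5 cylinder gives a regular 16-gon of circumradius 11.5 (constant along its height); the r=11.5 sphere at (2, 3.5) slices to a regular 16-gon of circumradius 10.174 (√(r²−h²) with h=5.36 from center); the cone at (15.5, 7) does not reach this height (z outside [8.5, 14]); Taking the union: the regions partially overlap (shared area 270.53 mm²), so overlapping operands fuse into one piece — 1 connected region; the cube at (9, 0.5) is not intersected at this z (z outside [3, 7.5]); Taking the union: only that combined region is present, so the union is just that shape — 1 connected region. The result has 1 disconnected region.

1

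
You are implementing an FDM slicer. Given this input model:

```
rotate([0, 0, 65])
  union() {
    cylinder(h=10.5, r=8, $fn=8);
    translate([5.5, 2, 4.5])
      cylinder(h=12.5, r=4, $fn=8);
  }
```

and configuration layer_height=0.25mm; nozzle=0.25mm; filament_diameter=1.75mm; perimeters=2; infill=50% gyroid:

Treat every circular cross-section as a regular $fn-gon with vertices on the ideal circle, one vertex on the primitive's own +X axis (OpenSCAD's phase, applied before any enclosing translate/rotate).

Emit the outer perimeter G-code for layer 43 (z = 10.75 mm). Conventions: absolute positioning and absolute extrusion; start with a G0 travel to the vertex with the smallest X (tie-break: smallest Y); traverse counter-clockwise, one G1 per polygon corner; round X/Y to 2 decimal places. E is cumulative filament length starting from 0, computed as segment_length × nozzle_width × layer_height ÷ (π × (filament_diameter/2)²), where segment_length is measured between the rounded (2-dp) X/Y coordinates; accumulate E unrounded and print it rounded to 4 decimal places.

At z = 10.75 mm: the cylinder does not reach this height (z outside [0, 10.5]); the r=4 cylinder at (5.5, 2) gives a regular 8-gon of circumradius 4 (constant along its height); Combining (union): only the r=4 cylinder at (5.5, 2) is present, so the union is just that shape — 1 connected region; (rotated 65° about Z; rotation is an isometry so areas/perimeters/island counts are preserved). The outline is a single polygon with 8 vertices. Extrusion per mm of travel: 0.25 × 0.25 / (π × 0.875²) = 0.025984. Accumulating E over each segment gives final E = 0.6367.

G0 X-3.25 Y4.46 Z10.75
G1 X-1.18 Y2.20 E0.0796
G1 X1.88 Y2.07 E0.1592
G1 X4.14 Y4.14 E0.2389
G1 X4.27 Y7.20 E0.3184
G1 X2.20 Y9.46 E0.3981
G1 X-0.86 Y9.59 E0.4777
G1 X-3.11 Y7.52 E0.5571
G1 X-3.25 Y4.46 E0.6367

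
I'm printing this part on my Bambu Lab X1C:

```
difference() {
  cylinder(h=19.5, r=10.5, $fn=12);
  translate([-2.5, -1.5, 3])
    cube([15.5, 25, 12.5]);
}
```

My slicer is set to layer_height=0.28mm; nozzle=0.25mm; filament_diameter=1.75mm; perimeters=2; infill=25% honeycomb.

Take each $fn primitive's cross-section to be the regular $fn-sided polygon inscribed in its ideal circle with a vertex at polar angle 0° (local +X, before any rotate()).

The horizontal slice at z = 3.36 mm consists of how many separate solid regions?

At z = 3.36 mm: the cylinder: section is a regular 12-gon, circumradius r=10.5; the 15.5×25 cube at (-2.5, -1.5) contributes its full rectangle; After the difference (first − rest): starting from the r=10.5 cylinder, the 15.5×25 cube at (-2.5, -1.5) partially overlaps it — only the 127.30 mm² overlap (of its 387.50 mm²) is removed, clipping the outline — 1 connected region. The result has 1 disconnected region.

1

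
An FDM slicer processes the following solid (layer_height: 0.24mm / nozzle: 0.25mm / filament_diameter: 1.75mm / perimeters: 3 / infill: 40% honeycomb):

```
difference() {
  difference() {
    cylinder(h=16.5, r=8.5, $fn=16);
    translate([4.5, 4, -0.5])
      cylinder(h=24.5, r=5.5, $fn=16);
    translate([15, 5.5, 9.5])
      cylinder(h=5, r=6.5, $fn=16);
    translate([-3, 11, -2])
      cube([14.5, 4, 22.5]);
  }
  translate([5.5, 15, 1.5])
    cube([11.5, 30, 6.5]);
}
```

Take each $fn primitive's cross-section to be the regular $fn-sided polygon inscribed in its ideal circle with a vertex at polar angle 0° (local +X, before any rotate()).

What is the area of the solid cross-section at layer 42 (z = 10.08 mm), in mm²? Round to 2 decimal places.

156.01 mm²

At z = 10.08 mm: the cylinder: section is a regular 16-gon, circumradius r=8.5 (area = (16/2)·8.500²·sin(360°/16) = 221.19 mm²); the cylinder at (4.5, 4): section is a regular 16-gon, circumradius r=5.5 (area = (16/2)·5.500²·sin(360°/16) = 92.61 mm²); the r=6.5 cylinder at (15, 5.5) gives a regular 16-gon of circumradius 6.5 (constant along its height) (area = (16/2)·6.500²·sin(360°/16) = 129.35 mm²); the cube at (-3, 11) is present — its section is the full 14.5×4 rectangle (area 58.00 mm²); Subtracting the remaining from the first: starting from the r=8.5 cylinder (221.19 mm²), the r=5.5 cylinder at (4.5, 4) partially overlaps it — only the 65.18 mm² overlap (of its 92.61 mm²) is removed, clipping the outline; the r=6.5 cylinder at (15, 5.5) misses the remaining region (no effect); the 14.5×4 cube at (-3, 11) misses the remaining region (no effect) — area = 156.01 mm²; the cube at (5.5, 15) is not intersected at this z (z outside [1.5, 8]); Subtracting the remaining from the first: none of the subtracted shapes is present at this height, so that combined region is unchanged — area = 156.01 mm². Overall, the cross-section is a single solid region. Net area = 156.01 mm².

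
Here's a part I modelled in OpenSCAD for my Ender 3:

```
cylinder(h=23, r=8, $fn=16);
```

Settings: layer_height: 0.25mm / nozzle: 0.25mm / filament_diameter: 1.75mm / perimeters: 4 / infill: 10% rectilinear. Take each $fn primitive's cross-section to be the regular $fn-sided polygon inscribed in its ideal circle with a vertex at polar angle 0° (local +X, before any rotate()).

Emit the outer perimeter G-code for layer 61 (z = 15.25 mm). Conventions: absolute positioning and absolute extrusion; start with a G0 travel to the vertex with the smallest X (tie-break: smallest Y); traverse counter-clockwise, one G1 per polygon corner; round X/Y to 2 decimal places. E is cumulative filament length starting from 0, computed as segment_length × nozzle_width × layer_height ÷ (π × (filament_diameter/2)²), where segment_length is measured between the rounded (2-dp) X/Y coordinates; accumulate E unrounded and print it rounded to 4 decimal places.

At z = 15.25 mm: the r=8 cylinder contributes a regular 16-gon of circumradius 8. The outline is a single polygon with 16 vertices. Extrusion per mm of travel: 0.25 × 0.25 / (π × 0.875²) = 0.025984. Accumulating E over each segment gives final E = 1.2978.

G0 X-8.00 Y0.00 Z15.25
G1 X-7.39 Y-3.06 E0.0811
G1 X-5.66 Y-5.66 E0.1622
G1 X-3.06 Y-7.39 E0.2434
G1 X0.00 Y-8.00 E0.3245
G1 X3.06 Y-7.39 E0.4055
G1 X5.66 Y-5.66 E0.4867
G1 X7.39 Y-3.06 E0.5678
G1 X8.00 Y0.00 E0.6489
G1 X7.39 Y3.06 E0.7300
G1 X5.66 Y5.66 E0.8111
G1 X3.06 Y7.39 E0.8923
G1 X0.00 Y8.00 E0.9734
G1 X-3.06 Y7.39 E1.0544
G1 X-5.66 Y5.66 E1.1356
G1 X-7.39 Y3.06 E1.2167
G1 X-8.00 Y0.00 E1.2978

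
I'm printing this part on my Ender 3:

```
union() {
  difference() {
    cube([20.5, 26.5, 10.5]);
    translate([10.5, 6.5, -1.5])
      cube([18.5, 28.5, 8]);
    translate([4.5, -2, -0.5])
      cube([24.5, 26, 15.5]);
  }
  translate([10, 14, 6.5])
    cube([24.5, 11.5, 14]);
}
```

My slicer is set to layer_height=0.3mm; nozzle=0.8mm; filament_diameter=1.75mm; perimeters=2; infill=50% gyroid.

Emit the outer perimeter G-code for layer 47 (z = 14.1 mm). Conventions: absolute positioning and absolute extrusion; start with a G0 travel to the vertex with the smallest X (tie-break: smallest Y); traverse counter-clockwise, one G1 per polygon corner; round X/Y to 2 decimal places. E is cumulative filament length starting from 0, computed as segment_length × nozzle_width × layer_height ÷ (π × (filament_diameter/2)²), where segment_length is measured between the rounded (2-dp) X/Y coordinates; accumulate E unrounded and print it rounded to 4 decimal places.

At z = 14.1 mm: the cube is not intersected at this z (z outside [0, 10.5]); the cube at (10.5, 6.5) is absent (z outside [-1.5, 6.5]); the cube at (4.5, -2) is present — its section is the full 24.5×26 rectangle; Subtracting the remaining from the first: the first operand is absent here, so nothing remains; the cube at (10, 14) (footprint 24.5×11.5) is included at this height; Merging all regions: only the 24.5×11.5 cube at (10, 14) is present, so the union is just that shape — 1 connected region. The outline is a single polygon with 4 vertices. Extrusion per mm of travel: 0.8 × 0.3 / (π × 0.875²) = 0.099780. Accumulating E over each segment gives final E = 7.1842.

G0 X10.00 Y14.00 Z14.10
G1 X34.50 Y14.00 E2.4446
G1 X34.50 Y25.50 E3.5921
G1 X10.00 Y25.50 E6.0367
G1 X10.00 Y14.00 E7.1842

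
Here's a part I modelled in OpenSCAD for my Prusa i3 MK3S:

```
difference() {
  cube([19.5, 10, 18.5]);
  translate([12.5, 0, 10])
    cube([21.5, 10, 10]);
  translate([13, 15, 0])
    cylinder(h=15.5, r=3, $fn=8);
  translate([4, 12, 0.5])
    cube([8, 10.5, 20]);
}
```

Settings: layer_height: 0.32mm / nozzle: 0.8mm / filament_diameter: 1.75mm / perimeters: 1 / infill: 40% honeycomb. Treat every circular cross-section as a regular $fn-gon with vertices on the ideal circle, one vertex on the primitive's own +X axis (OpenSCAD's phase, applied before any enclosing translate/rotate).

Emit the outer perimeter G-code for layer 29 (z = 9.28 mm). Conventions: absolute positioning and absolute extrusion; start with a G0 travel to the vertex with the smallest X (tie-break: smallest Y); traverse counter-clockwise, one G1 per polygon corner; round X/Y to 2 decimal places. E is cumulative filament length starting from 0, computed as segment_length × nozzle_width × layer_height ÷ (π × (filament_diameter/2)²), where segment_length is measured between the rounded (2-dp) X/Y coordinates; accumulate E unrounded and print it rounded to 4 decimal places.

At z = 9.28 mm: the cube (footprint 19.5×10) is included at this height; the cube at (12.5, 0) is not intersected at this z (z outside [10, 20]); the r=3 cylinder at (13, 15) gives a regular 8-gon of circumradius 3 (constant along its height); the 8×10.5 cube at (4, 12) contributes its full rectangle; After the difference (first − rest): starting from the 19.5×10 cube, the r=3 cylinder at (13, 15) misses the remaining region (no effect); the 8×10.5 cube at (4, 12) misses the remaining region (no effect) — 1 connected region. The outline is a single polygon with 4 vertices. Extrusion per mm of travel: 0.8 × 0.32 / (π × 0.875²) = 0.106432. Accumulating E over each segment gives final E = 6.2795.

G0 X0.00 Y0.00 Z9.28
G1 X19.50 Y0.00 E2.0754
G1 X19.50 Y10.00 E3.1398
G1 X0.00 Y10.00 E5.2152
G1 X0.00 Y0.00 E6.2795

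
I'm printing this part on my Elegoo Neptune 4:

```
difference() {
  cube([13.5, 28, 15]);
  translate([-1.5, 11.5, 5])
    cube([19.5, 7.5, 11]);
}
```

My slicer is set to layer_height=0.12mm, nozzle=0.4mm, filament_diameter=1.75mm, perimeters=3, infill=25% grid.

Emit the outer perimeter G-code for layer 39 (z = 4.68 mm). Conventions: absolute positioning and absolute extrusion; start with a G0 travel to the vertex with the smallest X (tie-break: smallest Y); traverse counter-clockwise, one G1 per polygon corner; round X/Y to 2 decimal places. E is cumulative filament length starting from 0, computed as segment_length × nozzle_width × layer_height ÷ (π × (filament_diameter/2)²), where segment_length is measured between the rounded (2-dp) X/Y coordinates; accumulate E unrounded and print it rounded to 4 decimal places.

G0 X0.00 Y0.00 Z4.68
G1 X13.50 Y0.00 E0.2694
G1 X13.50 Y28.00 E0.8282
G1 X0.00 Y28.00 E1.0976
G1 X0.00 Y0.00 E1.6564

At z = 4.68 mm: the cube (footprint 13.5×28) is included at this height; the cube at (-1.5, 11.5) is absent (z outside [5, 16]); Subtracting the remaining from the first: none of the subtracted shapes is present at this height, so the 13.5×28 cube is unchanged — 1 connected region. The outline is a single polygon with 4 vertices. Extrusion per mm of travel: 0.4 × 0.12 / (π × 0.875²) = 0.019956. Accumulating E over each segment gives final E = 1.6564.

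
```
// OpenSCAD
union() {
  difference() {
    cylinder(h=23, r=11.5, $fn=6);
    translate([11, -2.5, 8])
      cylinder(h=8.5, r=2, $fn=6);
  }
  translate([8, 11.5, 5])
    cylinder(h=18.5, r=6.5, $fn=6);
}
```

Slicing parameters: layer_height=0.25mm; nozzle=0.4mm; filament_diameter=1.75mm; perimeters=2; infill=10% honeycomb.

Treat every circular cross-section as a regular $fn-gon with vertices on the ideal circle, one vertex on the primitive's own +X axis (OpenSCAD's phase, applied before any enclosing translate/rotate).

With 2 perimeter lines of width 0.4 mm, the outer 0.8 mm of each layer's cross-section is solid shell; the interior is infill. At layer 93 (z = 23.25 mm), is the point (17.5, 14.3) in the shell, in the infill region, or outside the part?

At z = 23.25 mm: the cylinder does not reach this height (z outside [0, 23]); the cylinder at (11, -2.5) does not reach this height (z outside [8, 16.5]); After the difference (first − rest): the first operand is absent here, so nothing remains; the cylinder at (8, 11.5): section is a regular 6-gon, circumradius r=6.5; Combining (union): only the r=6.5 cylinder at (8, 11.5) is present, so the union is just that shape — 1 connected region. Overall, the cross-section is a single solid region. The nearest boundary edge runs (14.50, 11.50)→(11.25, 17.13); distance from the point to it = 4.00 mm. The point is not inside any of the regions above, so it lies outside the cross-section (4.00 mm from the nearest boundary).

outside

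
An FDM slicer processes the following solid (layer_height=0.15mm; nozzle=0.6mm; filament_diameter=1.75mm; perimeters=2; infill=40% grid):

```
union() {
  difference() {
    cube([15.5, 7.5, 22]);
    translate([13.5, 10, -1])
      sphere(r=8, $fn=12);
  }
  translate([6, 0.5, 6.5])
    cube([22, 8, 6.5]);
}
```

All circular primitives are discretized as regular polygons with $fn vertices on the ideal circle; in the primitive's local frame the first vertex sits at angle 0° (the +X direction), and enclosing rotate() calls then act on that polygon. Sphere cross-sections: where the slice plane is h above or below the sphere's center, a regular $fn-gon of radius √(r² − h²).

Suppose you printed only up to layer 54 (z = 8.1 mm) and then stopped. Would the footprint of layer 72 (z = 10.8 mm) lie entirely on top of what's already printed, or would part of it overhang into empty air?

entirely on top

Compare the two slices. At z = 8.1: the cube (footprint 15.5×7.5) is included at this height (area 116.25 mm²); the sphere at (13.5, 10) is not intersected at this z (|z−center|=9.100 > r=8); After the difference (first − rest): none of the subtracted shapes is present at this height, so the 15.5×7.5 cube is unchanged — area = 116.25 mm²; the 22×8 cube at (6, 0.5) contributes its full rectangle (area 176.00 mm²); Merging all regions: the regions partially overlap — summed areas 292.25 mm² minus the doubly-counted overlap 66.50 mm² gives 225.75 mm² — area = 225.75 mm². At z = 10.8: the cube (footprint 15.5×7.5) is included at this height (area 116.25 mm²); the sphere at (13.5, 10) is absent (|z−center|=11.800 > r=8); After the difference (first − rest): none of the subtracted shapes is present at this height, so the 15.5×7.5 cube is unchanged — area = 116.25 mm²; the 22×8 cube at (6, 0.5) contributes its full rectangle (area 176.00 mm²); Taking the union: the regions partially overlap — summed areas 292.25 mm² minus the doubly-counted overlap 66.50 mm² gives 225.75 mm² — area = 225.75 mm². Checking containment: the cross-section at z = 10.8 is a subset of the cross-section at z = 8.1.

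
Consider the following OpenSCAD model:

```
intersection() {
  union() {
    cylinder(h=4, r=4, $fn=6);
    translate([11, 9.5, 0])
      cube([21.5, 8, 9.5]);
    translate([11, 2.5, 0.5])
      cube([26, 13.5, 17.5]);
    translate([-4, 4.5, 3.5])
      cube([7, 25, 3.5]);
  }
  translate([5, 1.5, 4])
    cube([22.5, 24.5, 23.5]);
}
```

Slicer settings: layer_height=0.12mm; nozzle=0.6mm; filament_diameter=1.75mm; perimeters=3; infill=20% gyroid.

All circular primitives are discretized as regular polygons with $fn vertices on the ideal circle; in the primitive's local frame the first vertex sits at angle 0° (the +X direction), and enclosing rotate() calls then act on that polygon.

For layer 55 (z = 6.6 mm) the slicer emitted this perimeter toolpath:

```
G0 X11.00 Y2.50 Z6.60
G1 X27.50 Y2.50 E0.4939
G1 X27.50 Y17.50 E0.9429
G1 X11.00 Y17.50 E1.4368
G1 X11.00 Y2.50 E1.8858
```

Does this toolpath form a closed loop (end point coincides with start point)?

Start point (G0): (11.00, 2.50). End point (last G1): the path returns to the start — closed.

yes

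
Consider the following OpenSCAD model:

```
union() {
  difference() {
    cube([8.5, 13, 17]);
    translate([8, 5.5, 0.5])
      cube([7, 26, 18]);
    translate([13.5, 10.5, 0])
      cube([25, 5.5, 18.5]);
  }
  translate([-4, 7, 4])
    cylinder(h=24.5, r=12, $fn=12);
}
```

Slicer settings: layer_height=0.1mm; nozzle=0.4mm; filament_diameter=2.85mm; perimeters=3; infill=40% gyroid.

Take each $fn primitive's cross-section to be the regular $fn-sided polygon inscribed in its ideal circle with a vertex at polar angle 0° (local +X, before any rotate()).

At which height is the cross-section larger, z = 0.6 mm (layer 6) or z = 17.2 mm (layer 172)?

Layer 6 (z = 0.6): the 8.5×13 cube contributes its full rectangle (area 110.50 mm²); the cube at (8, 5.5) is present — its section is the full 7×26 rectangle (area 182.00 mm²); the 25×5.5 cube at (13.5, 10.5) contributes its full rectangle (area 137.50 mm²); Taking the first minus the rest: starting from the 8.5×13 cube (110.50 mm²), the 7×26 cube at (8, 5.5) partially overlaps it — only the 3.75 mm² overlap (of its 182.00 mm²) is removed, clipping the outline; the 25×5.5 cube at (13.5, 10.5) misses the remaining region (no effect) — area = 106.75 mm²; the cylinder at (-4, 7) is not intersected at this z (z outside [4, 28.5]); Taking the union: only that combined region is present, so the union is just that shape — area = 106.75 mm². So its area = 106.75 mm². Layer 172 (z = 17.2): the cube is not intersected at this z (z outside [0, 17]); the 7×26 cube at (8, 5.5) contributes its full rectangle (area 182.00 mm²); the 25×5.5 cube at (13.5, 10.5) contributes its full rectangle (area 137.50 mm²); Taking the first minus the rest: the first operand is absent here, so nothing remains; the cylinder at (-4, 7): section is a regular 12-gon, circumradius r=12 (area = (12/2)·12.000²·sin(360°/12) = 432.00 mm²); Combining (union): only the r=12 cylinder at (-4, 7) is present, so the union is just that shape — area = 432.00 mm². So its area = 432.00 mm². Layer 172 is larger (432.00 vs 106.75 mm²).

layer 172 (z = 17.2 mm)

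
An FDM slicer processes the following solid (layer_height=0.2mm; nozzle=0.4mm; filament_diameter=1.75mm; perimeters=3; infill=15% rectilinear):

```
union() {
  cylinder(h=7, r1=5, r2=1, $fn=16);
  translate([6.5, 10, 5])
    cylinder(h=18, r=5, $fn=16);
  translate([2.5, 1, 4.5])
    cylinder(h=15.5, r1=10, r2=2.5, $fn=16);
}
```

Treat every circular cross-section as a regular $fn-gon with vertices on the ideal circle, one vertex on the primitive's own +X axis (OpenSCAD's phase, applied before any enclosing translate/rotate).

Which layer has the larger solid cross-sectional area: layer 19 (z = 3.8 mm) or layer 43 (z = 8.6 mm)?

Layer 19 (z = 3.8): the cone (r1=5→r2=1) has section circumradius 2.829 here — a regular 16-gon (area = (16/2)·2.829²·sin(360°/16) = 24.49 mm²); the cylinder at (6.5, 10) is absent (z outside [5, 23]); the cone at (2.5, 1) is not intersected at this z (z outside [4.5, 20]); Combining (union): only the cone is present, so the union is just that shape — area = 24.49 mm². So its area = 24.49 mm². Layer 43 (z = 8.6): the cone is not intersected at this z (z outside [0, 7]); the cylinder at (6.5, 10): section is a regular 16-gon, circumradius r=5 (area = (16/2)·5.000²·sin(360°/16) = 76.54 mm²); the cone at (2.5, 1) (r1=10→r2=2.5) has section circumradius 8.016 here — a regular 16-gon (area = (16/2)·8.016²·sin(360°/16) = 196.72 mm²); Taking the union: the regions partially overlap — summed areas 273.26 mm² minus the doubly-counted overlap 16.36 mm² gives 256.90 mm² — area = 256.90 mm². So its area = 256.90 mm². Layer 43 is larger (256.90 vs 24.49 mm²).

layer 43 (z = 8.6 mm)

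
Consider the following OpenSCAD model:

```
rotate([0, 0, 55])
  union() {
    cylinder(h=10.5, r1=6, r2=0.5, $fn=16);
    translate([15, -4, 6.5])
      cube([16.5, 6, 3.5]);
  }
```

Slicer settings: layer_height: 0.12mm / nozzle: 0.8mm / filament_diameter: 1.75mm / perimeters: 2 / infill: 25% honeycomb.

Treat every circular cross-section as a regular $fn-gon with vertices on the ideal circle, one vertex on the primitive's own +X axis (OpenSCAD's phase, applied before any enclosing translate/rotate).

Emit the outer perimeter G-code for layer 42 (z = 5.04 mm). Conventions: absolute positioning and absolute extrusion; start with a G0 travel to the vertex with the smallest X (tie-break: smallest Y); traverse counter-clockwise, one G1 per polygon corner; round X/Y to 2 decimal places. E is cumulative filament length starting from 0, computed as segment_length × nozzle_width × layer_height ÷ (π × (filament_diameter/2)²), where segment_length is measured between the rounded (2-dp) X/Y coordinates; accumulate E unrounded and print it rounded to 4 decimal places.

G0 X-3.31 Y-0.58 Z5.04
G1 X-2.83 Y-1.81 E0.0527
G1 X-1.93 Y-2.75 E0.1046
G1 X-0.73 Y-3.28 E0.1570
G1 X0.58 Y-3.31 E0.2093
G1 X1.81 Y-2.83 E0.2620
G1 X2.75 Y-1.93 E0.3139
G1 X3.28 Y-0.73 E0.3663
G1 X3.31 Y0.58 E0.4186
G1 X2.83 Y1.81 E0.4713
G1 X1.93 Y2.75 E0.5232
G1 X0.73 Y3.28 E0.5756
G1 X-0.58 Y3.31 E0.6279
G1 X-1.81 Y2.83 E0.6806
G1 X-2.75 Y1.93 E0.7325
G1 X-3.28 Y0.73 E0.7849
G1 X-3.31 Y-0.58 E0.8372

At z = 5.04 mm: the cone: at t=0.480 of its height the radius interpolates to r₁+(r₂−r₁)t = 3.360, giving a regular 16-gon of that circumradius; the cube at (15, -4) does not reach this height (z outside [6.5, 10]); Combining (union): only the cone is present, so the union is just that shape — 1 connected region; (rotated 55° about Z; rotation is an isometry so areas/perimeters/island counts are preserved). The outline is a single polygon with 16 vertices. Extrusion per mm of travel: 0.8 × 0.12 / (π × 0.875²) = 0.039912. Accumulating E over each segment gives final E = 0.8372.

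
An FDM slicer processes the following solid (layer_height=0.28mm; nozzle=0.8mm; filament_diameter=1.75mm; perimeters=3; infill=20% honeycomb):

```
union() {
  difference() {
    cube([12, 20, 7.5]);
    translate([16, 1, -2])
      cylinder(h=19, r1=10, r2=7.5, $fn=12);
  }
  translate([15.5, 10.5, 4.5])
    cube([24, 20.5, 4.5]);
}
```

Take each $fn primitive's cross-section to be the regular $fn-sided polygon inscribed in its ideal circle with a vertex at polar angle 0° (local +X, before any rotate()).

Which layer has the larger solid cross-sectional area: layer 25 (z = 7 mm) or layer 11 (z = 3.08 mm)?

Layer 25 (z = 7): the cube is present — its section is the full 12×20 rectangle (area 240.00 mm²); the cone at (16, 1) (r1=10→r2=7.5) has section circumradius 8.816 here — a regular 12-gon (area = (12/2)·8.816²·sin(360°/12) = 233.15 mm²); Taking the first minus the rest: starting from the 12×20 cube (240.00 mm²), the cone at (16, 1) partially overlaps it — only the 29.85 mm² overlap (of its 233.15 mm²) is removed, clipping the outline — area = 210.15 mm²; the cube at (15.5, 10.5) is present — its section is the full 24×20.5 rectangle (area 492.00 mm²); Combining (union): the 2 present regions are separate (no shared area or edge), so areas and boundary lengths simply add and each stays a separate island — area = 702.15 mm². So its area = 702.15 mm². Layer 11 (z = 3.08): the 12×20 cube contributes its full rectangle (area 240.00 mm²); the cone at (16, 1): at t=0.267 of its height the radius interpolates to r₁+(r₂−r₁)t = 9.332, giving a regular 12-gon of that circumradius (area = (12/2)·9.332²·sin(360°/12) = 261.24 mm²); After the difference (first − rest): starting from the 12×20 cube (240.00 mm²), the cone at (16, 1) partially overlaps it — only the 35.32 mm² overlap (of its 261.24 mm²) is removed, clipping the outline — area = 204.68 mm²; the cube at (15.5, 10.5) is not intersected at this z (z outside [4.5, 9]); Merging all regions: only the result so far is present, so the union is just that shape — area = 204.68 mm². So its area = 204.68 mm². Layer 25 is larger (702.15 vs 204.68 mm²).

layer 25 (z = 7 mm)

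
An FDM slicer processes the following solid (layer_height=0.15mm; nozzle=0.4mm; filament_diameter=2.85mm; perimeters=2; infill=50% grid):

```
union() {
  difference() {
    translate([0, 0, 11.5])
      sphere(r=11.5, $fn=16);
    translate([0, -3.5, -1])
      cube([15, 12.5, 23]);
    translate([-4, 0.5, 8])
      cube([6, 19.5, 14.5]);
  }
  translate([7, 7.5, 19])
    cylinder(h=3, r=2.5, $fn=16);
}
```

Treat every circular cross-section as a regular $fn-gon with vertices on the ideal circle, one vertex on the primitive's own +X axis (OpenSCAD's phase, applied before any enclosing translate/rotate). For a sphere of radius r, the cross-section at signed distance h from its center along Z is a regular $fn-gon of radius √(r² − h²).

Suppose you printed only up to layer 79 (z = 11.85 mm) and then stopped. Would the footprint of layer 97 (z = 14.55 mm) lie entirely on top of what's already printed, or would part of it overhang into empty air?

Compare the two slices. At z = 11.85: the r=11.5 sphere slices to a regular 16-gon of circumradius 11.495 (√(r²−h²) with h=0.35 from center) (area = (16/2)·11.495²·sin(360°/16) = 404.50 mm²); the 15×12.5 cube at (0, -3.5) contributes its full rectangle (area 187.50 mm²); the cube at (-4, 0.5) is present — its section is the full 6×19.5 rectangle (area 117.00 mm²); After the difference (first − rest): starting from the r=11.5 sphere (404.50 mm²), the 15×12.5 cube at (0, -3.5) partially overlaps it — only the 129.13 mm² overlap (of its 187.50 mm²) is removed, clipping the outline; the 6×19.5 cube at (-4, 0.5) partially overlaps it — only the 46.98 mm² overlap (of its 117.00 mm²) is removed, clipping the outline — area = 228.40 mm²; the cylinder at (7, 7.5) does not reach this height (z outside [19, 22]); Taking the union: only the result so far is present, so the union is just that shape — area = 228.40 mm². At z = 14.55: the sphere: section is a regular 16-gon, circumradius = √(r²−h²) = √(11.5²−3.05²) = 11.088 (area = (16/2)·11.088²·sin(360°/16) = 376.40 mm²); the 15×12.5 cube at (0, -3.5) contributes its full rectangle (area 187.50 mm²); the 6×19.5 cube at (-4, 0.5) contributes its full rectangle (area 117.00 mm²); Subtracting the remaining from the first: starting from the r=11.5 sphere (376.40 mm²), the 15×12.5 cube at (0, -3.5) partially overlaps it — only the 123.46 mm² overlap (of its 187.50 mm²) is removed, clipping the outline; the 6×19.5 cube at (-4, 0.5) partially overlaps it — only the 44.54 mm² overlap (of its 117.00 mm²) is removed, clipping the outline — area = 208.40 mm²; the cylinder at (7, 7.5) does not reach this height (z outside [19, 22]); Taking the union: only that combined region is present, so the union is just that shape — area = 208.40 mm². Checking containment: the cross-section at z = 14.55 is a subset of the cross-section at z = 11.85.

entirely on top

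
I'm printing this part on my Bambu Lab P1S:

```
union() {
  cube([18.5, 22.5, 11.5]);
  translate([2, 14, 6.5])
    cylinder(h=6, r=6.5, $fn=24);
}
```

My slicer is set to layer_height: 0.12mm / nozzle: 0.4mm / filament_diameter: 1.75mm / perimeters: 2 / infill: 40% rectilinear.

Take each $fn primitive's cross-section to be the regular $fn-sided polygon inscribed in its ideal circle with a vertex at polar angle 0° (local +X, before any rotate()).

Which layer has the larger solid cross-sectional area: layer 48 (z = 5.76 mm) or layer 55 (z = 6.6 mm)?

Layer 48 (z = 5.76): the 18.5×22.5 cube contributes its full rectangle (area 416.25 mm²); the cylinder at (2, 14) does not reach this height (z outside [6.5, 12.5]); Merging all regions: only the 18.5×22.5 cube is present, so the union is just that shape — area = 416.25 mm². So its area = 416.25 mm². Layer 55 (z = 6.6): the 18.5×22.5 cube contributes its full rectangle (area 416.25 mm²); the r=6.5 cylinder at (2, 14) gives a regular 24-gon of circumradius 6.5 (constant along its height) (area = (24/2)·6.500²·sin(360°/24) = 131.22 mm²); Combining (union): the regions partially overlap — summed areas 547.47 mm² minus the doubly-counted overlap 91.06 mm² gives 456.42 mm² — area = 456.42 mm². So its area = 456.42 mm². Layer 55 is larger (456.42 vs 416.25 mm²).

layer 55 (z = 6.6 mm)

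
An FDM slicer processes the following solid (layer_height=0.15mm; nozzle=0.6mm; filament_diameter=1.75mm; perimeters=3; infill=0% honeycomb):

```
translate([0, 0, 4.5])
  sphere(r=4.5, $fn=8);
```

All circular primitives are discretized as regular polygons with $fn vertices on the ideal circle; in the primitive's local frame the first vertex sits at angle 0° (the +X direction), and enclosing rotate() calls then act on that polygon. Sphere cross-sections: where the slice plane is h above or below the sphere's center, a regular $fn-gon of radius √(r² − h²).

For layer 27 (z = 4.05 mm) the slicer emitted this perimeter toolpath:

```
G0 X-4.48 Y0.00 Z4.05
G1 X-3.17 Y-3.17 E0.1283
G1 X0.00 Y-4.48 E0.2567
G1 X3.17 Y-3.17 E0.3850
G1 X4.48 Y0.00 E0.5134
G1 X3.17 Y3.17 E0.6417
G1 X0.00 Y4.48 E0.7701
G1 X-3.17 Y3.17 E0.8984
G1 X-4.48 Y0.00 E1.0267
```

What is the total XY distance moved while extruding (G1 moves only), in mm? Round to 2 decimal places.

27.44 mm

Sum the Euclidean lengths of each G1 segment: total = 27.44 mm.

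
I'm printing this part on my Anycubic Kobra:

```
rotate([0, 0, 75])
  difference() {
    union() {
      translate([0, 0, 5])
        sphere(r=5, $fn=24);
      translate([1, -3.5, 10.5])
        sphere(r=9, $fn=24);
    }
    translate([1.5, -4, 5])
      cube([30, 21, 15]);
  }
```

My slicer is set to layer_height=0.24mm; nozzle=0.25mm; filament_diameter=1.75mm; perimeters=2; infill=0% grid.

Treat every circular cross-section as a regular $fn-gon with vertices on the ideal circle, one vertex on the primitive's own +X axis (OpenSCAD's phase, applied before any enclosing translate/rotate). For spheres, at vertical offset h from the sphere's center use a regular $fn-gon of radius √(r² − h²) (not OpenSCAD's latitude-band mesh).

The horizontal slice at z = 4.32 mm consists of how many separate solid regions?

At z = 4.32 mm: the r=5 sphere contributes a regular 24-gon of circumradius √(5²−0.68²) = 4.954; the r=9 sphere at (1, -3.5) slices to a regular 24-gon of circumradius 6.543 (√(r²−h²) with h=6.18 from center); Merging all regions: the regions partially overlap (shared area 59.52 mm²), so overlapping operands fuse into one piece — 1 connected region; the cube at (1.5, -4) is absent (z outside [5, 20]); After the difference (first − rest): none of the subtracted shapes is present at this height, so that combined region is unchanged — 1 connected region; (whole slice rotated 75° about Z — lengths, areas and connectivity unchanged). The result has 1 disconnected region.

1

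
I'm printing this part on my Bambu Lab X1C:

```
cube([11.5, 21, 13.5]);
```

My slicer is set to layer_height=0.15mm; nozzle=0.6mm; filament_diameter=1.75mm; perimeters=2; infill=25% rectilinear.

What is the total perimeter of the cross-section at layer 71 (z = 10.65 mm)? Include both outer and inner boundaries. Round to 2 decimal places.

65.00 mm

At z = 10.65 mm: the cube is present — its section is the full 11.5×21 rectangle (perimeter 65.00 mm). Overall, the cross-section is a single solid region. Total boundary length (outer) = 65.00 mm.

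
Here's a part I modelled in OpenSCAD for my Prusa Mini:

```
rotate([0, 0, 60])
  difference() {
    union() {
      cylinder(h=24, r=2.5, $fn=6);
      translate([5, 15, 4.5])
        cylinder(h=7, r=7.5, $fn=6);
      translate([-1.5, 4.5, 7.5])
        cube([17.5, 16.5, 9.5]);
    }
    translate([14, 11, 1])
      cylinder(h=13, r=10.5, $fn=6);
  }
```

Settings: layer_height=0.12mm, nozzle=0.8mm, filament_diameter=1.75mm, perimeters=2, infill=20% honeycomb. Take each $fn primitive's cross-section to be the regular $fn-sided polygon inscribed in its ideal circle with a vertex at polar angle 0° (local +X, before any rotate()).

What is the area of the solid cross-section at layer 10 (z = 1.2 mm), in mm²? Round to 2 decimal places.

At z = 1.2 mm: the r=2.5 cylinder gives a regular 6-gon of circumradius 2.5 (constant along its height) (area = (6/2)·2.500²·sin(360°/6) = 16.24 mm²); the cylinder at (5, 15) is not intersected at this z (z outside [4.5, 11.5]); the cube at (-1.5, 4.5) is absent (z outside [7.5, 17]); Taking the union: only the r=2.5 cylinder is present, so the union is just that shape — area = 16.24 mm²; the r=10.5 cylinder at (14, 11) contributes a regular 6-gon of circumradius 10.5 (area = (6/2)·10.500²·sin(360°/6) = 286.44 mm²); After the difference (first − rest): starting from the result so far (16.24 mm²), the r=10.5 cylinder at (14, 11) misses the remaining region (no effect) — area = 16.24 mm²; (rotated 60° about Z; rotation is an isometry so areas/perimeters/island counts are preserved). Overall, the cross-section is a single solid region. Net area = 16.24 mm².

16.24 mm²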